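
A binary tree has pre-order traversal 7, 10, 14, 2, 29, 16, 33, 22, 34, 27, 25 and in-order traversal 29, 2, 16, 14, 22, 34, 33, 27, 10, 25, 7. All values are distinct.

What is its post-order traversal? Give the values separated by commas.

The first element of pre-order is the root; it splits in-order into left and right subtrees.
Root 7: left subtree has 10 nodes {29, 2, 16, 14, 22, 34, 33, 27, 10, 25}, right has 0 { }.
  Root 10: left subtree has 8 nodes {29, 2, 16, 14, 22, 34, 33, 27}, right has 1 {25}.
    Root 14: left subtree has 3 nodes {29, 2, 16}, right has 4 {22, 34, 33, 27}.
      Root 2: left subtree has 1 node {29}, right has 1 {16}.
      Root 33: left subtree has 2 nodes {22, 34}, right has 1 {27}.
        Root 22: left subtree has 0 nodes { }, right has 1 {34}.

29, 16, 2, 34, 22, 27, 33, 14, 25, 10, 7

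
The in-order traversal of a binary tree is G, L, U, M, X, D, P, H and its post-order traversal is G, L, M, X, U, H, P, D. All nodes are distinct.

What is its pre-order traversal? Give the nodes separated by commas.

The last element of post-order is the root; it splits in-order into left and right subtrees.
Root D: left subtree has 5 nodes {G, L, U, M, X}, right has 2 {P, H}.
  Root U: left subtree has 2 nodes {G, L}, right has 2 {M, X}.
    Root L: left subtree has 1 node {G}, right has 0 { }.
    Root X: left subtree has 1 node {M}, right has 0 { }.
  Root P: left subtree has 0 nodes { }, right has 1 {H}.

D, U, L, G, X, M, P, H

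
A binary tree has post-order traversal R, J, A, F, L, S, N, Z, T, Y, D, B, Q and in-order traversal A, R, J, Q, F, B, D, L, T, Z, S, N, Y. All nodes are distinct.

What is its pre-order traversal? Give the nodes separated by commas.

The last element of post-order is the root; it splits in-order into left and right subtrees.
Root Q: left subtree has 3 nodes {A, R, J}, right has 9 {F, B, D, L, T, Z, S, N, Y}.
  Root A: left subtree has 0 nodes { }, right has 2 {R, J}.
    Root J: left subtree has 1 node {R}, right has 0 { }.
  Root B: left subtree has 1 node {F}, right has 7 {D, L, T, Z, S, N, Y}.
    Root D: left subtree has 0 nodes { }, right has 6 {L, T, Z, S, N, Y}.
      Root Y: left subtree has 5 nodes {L, T, Z, S, N}, right has 0 { }.
        Root T: left subtree has 1 node {L}, right has 3 {Z, S, N}.
          Root Z: left subtree has 0 nodes { }, right has 2 {S, N}.
            Root N: left subtree has 1 node {S}, right has 0 { }.

Q, A, J, R, B, F, D, Y, T, L, Z, N, S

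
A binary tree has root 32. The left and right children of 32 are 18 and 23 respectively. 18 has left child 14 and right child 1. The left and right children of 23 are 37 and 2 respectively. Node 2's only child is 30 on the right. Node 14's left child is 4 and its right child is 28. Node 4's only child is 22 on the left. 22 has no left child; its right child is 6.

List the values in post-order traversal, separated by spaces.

Post-order visits the left subtree, then the right subtree, then the node.
At 32: go left to 18.
  At 18: go left to 14.
    At 14: go left to 4.
      At 4: go left to 22.
        At 22: no left child.
        At 22: go right to 6.
          6 is a leaf — visit 6.
        Visit 22.
      At 4: no right child.
      Visit 4.
    At 14: go right to 28.
      28 is a leaf — visit 28.
    Visit 14.
  At 18: go right to 1.
    1 is a leaf — visit 1.
  Visit 18.
At 32: go right to 23.
  At 23: go left to 37.
    37 is a leaf — visit 37.
  At 23: go right to 2.
    At 2: no left child.
    At 2: go right to 30.
      30 is a leaf — visit 30.
    Visit 2.
  Visit 23.
Visit 32.

6 22 4 28 14 1 18 37 30 2 23 32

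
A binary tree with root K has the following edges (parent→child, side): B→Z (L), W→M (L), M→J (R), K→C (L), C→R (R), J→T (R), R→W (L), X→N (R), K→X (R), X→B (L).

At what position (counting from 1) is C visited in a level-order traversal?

Level-order visits nodes level by level from the root, left to right within each level.
Level 0: K
Level 1: C, X
Level 2: R, B, N
Level 3: W, Z
Level 4: M
Level 5: J
Level 6: T
Full level-order sequence: K, C, X, R, B, N, W, Z, M, J, T.

2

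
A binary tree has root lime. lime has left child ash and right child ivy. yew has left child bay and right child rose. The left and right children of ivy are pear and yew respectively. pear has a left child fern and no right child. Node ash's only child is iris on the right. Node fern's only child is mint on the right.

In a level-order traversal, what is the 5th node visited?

Level-order visits nodes level by level from the root, left to right within each level.
Level 0: lime
Level 1: ash, ivy
Level 2: iris, pear, yew
Level 3: fern, bay, rose
Level 4: mint
Full level-order sequence: lime, ash, ivy, iris, pear, yew, fern, bay, rose, mint.

pear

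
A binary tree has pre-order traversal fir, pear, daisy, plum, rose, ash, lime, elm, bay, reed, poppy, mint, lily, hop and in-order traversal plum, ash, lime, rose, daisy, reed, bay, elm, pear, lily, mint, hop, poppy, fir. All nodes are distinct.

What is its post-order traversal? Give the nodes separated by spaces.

lime ash rose plum reed bay elm daisy lily hop mint poppy pear fir

The first element of pre-order is the root; it splits in-order into left and right subtrees.
Root fir: left subtree has 13 nodes {plum, ash, lime, rose, daisy, reed, bay, elm, pear, lily, mint, hop, poppy}, right has 0 { }.
  Root pear: left subtree has 8 nodes {plum, ash, lime, rose, daisy, reed, bay, elm}, right has 4 {lily, mint, hop, poppy}.
    Root daisy: left subtree has 4 nodes {plum, ash, lime, rose}, right has 3 {reed, bay, elm}.
      Root plum: left subtree has 0 nodes { }, right has 3 {ash, lime, rose}.
        Root rose: left subtree has 2 nodes {ash, lime}, right has 0 { }.
          Root ash: left subtree has 0 nodes { }, right has 1 {lime}.
      Root elm: left subtree has 2 nodes {reed, bay}, right has 0 { }.
        Root bay: left subtree has 1 node {reed}, right has 0 { }.
    Root poppy: left subtree has 3 nodes {lily, mint, hop}, right has 0 { }.
      Root mint: left subtree has 1 node {lily}, right has 1 {hop}.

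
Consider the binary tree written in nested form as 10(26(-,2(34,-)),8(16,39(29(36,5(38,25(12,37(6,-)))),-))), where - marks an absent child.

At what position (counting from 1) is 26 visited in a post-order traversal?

Post-order visits the left subtree, then the right subtree, then the node.
At 10: go left to 26.
  At 26: no left child.
  At 26: go right to 2.
    At 2: go left to 34.
      34 is a leaf — visit 34.
    At 2: no right child.
    Visit 2.
  Visit 26.
At 10: go right to 8.
  At 8: go left to 16.
    16 is a leaf — visit 16.
  At 8: go right to 39.
    At 39: go left to 29.
      At 29: go left to 36.
        36 is a leaf — visit 36.
      At 29: go right to 5.
        At 5: go left to 38.
          38 is a leaf — visit 38.
        At 5: go right to 25.
          At 25: go left to 12.
            12 is a leaf — visit 12.
          At 25: go right to 37.
            At 37: go left to 6.
              6 is a leaf — visit 6.
            At 37: no right child.
            Visit 37.
          Visit 25.
        Visit 5.
      Visit 29.
    At 39: no right child.
    Visit 39.
  Visit 8.
Visit 10.
Full post-order sequence: 34, 2, 26, 16, 36, 38, 12, 6, 37, 25, 5, 29, 39, 8, 10.

3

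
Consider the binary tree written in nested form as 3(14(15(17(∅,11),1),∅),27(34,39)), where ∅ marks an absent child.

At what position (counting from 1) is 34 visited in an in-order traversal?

In-order visits the left subtree, then the node, then the right subtree.
At 3: go left to 14.
  At 14: go left to 15.
    At 15: go left to 17.
      At 17: no left child.
      Visit 17.
      At 17: go right to 11.
        11 is a leaf — visit 11.
    Visit 15.
    At 15: go right to 1.
      1 is a leaf — visit 1.
  Visit 14.
  At 14: no right child.
Visit 3.
At 3: go right to 27.
  At 27: go left to 34.
    34 is a leaf — visit 34.
  Visit 27.
  At 27: go right to 39.
    39 is a leaf — visit 39.
Full in-order sequence: 17, 11, 15, 1, 14, 3, 34, 27, 39.

7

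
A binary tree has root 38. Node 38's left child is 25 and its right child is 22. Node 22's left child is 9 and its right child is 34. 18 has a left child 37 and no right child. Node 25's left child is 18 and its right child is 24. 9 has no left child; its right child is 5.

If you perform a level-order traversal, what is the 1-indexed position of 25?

Level-order visits nodes level by level from the root, left to right within each level.
Level 0: 38
Level 1: 25, 22
Level 2: 18, 24, 9, 34
Level 3: 37, 5
Full level-order sequence: 38, 25, 22, 18, 24, 9, 34, 37, 5.

2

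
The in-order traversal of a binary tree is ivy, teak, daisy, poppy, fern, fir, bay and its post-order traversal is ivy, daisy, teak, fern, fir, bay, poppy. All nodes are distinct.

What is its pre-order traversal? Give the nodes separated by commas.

The last element of post-order is the root; it splits in-order into left and right subtrees.
Root poppy: left subtree has 3 nodes {ivy, teak, daisy}, right has 3 {fern, fir, bay}.
  Root teak: left subtree has 1 node {ivy}, right has 1 {daisy}.
  Root bay: left subtree has 2 nodes {fern, fir}, right has 0 { }.
    Root fir: left subtree has 1 node {fern}, right has 0 { }.

poppy, teak, ivy, daisy, bay, fir, fern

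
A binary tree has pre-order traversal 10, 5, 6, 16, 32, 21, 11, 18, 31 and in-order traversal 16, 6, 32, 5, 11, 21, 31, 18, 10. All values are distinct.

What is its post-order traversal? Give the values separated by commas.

16, 32, 6, 11, 31, 18, 21, 5, 10

The first element of pre-order is the root; it splits in-order into left and right subtrees.
Root 10: left subtree has 8 nodes {16, 6, 32, 5, 11, 21, 31, 18}, right has 0 { }.
  Root 5: left subtree has 3 nodes {16, 6, 32}, right has 4 {11, 21, 31, 18}.
    Root 6: left subtree has 1 node {16}, right has 1 {32}.
    Root 21: left subtree has 1 node {11}, right has 2 {31, 18}.
      Root 18: left subtree has 1 node {31}, right has 0 { }.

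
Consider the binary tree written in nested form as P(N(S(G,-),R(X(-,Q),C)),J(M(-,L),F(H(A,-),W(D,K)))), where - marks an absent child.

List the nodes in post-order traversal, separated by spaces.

G S Q X C R N L M A H D K W F J P

Post-order visits the left subtree, then the right subtree, then the node.
At P: go left to N.
  At N: go left to S.
    At S: go left to G.
      G is a leaf — visit G.
    At S: no right child.
    Visit S.
  At N: go right to R.
    At R: go left to X.
      At X: no left child.
      At X: go right to Q.
        Q is a leaf — visit Q.
      Visit X.
    At R: go right to C.
      C is a leaf — visit C.
    Visit R.
  Visit N.
At P: go right to J.
  At J: go left to M.
    At M: no left child.
    At M: go right to L.
      L is a leaf — visit L.
    Visit M.
  At J: go right to F.
    At F: go left to H.
      At H: go left to A.
        A is a leaf — visit A.
      At H: no right child.
      Visit H.
    At F: go right to W.
      At W: go left to D.
        D is a leaf — visit D.
      At W: go right to K.
        K is a leaf — visit K.
      Visit W.
    Visit F.
  Visit J.
Visit P.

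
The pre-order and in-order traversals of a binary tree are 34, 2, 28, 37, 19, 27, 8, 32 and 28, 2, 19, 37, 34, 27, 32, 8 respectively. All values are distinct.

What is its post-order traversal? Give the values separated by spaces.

28 19 37 2 32 8 27 34

The first element of pre-order is the root; it splits in-order into left and right subtrees.
Root 34: left subtree has 4 nodes {28, 2, 19, 37}, right has 3 {27, 32, 8}.
  Root 2: left subtree has 1 node {28}, right has 2 {19, 37}.
    Root 37: left subtree has 1 node {19}, right has 0 { }.
  Root 27: left subtree has 0 nodes { }, right has 2 {32, 8}.
    Root 8: left subtree has 1 node {32}, right has 0 { }.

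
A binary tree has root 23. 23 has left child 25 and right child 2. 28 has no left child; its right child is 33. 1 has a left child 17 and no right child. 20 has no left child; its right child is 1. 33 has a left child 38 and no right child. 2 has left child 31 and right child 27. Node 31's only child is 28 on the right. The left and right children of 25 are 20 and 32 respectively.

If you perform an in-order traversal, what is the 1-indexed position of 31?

In-order visits the left subtree, then the node, then the right subtree.
At 23: go left to 25.
  At 25: go left to 20.
    At 20: no left child.
    Visit 20.
    At 20: go right to 1.
      At 1: go left to 17.
        17 is a leaf — visit 17.
      Visit 1.
      At 1: no right child.
  Visit 25.
  At 25: go right to 32.
    32 is a leaf — visit 32.
Visit 23.
At 23: go right to 2.
  At 2: go left to 31.
    At 31: no left child.
    Visit 31.
    At 31: go right to 28.
      At 28: no left child.
      Visit 28.
      At 28: go right to 33.
        At 33: go left to 38.
          38 is a leaf — visit 38.
        Visit 33.
        At 33: no right child.
  Visit 2.
  At 2: go right to 27.
    27 is a leaf — visit 27.
Full in-order sequence: 20, 17, 1, 25, 32, 23, 31, 28, 38, 33, 2, 27.

7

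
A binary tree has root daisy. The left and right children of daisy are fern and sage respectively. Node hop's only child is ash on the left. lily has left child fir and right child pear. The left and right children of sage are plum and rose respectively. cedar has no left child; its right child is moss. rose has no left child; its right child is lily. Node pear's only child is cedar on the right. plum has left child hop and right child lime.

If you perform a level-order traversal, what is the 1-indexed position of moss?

13

Level-order visits nodes level by level from the root, left to right within each level.
Level 0: daisy
Level 1: fern, sage
Level 2: plum, rose
Level 3: hop, lime, lily
Level 4: ash, fir, pear
Level 5: cedar
Level 6: moss
Full level-order sequence: daisy, fern, sage, plum, rose, hop, lime, lily, ash, fir, pear, cedar, moss.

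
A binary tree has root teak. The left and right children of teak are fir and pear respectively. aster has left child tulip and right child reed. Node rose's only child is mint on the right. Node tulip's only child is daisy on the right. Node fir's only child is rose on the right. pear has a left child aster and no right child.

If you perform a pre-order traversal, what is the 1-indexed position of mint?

Pre-order visits the node, then its left subtree, then its right subtree.
Visit teak.
At teak: go left to fir.
  Visit fir.
  At fir: no left child.
  At fir: go right to rose.
    Visit rose.
    At rose: no left child.
    At rose: go right to mint.
      mint is a leaf — visit mint.
At teak: go right to pear.
  Visit pear.
  At pear: go left to aster.
    Visit aster.
    At aster: go left to tulip.
      Visit tulip.
      At tulip: no left child.
      At tulip: go right to daisy.
        daisy is a leaf — visit daisy.
    At aster: go right to reed.
      reed is a leaf — visit reed.
  At pear: no right child.
Full pre-order sequence: teak, fir, rose, mint, pear, aster, tulip, daisy, reed.

4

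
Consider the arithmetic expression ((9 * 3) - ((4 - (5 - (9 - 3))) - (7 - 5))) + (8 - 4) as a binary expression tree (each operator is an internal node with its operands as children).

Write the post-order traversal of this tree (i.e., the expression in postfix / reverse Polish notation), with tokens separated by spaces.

Post-order on an expression tree gives postfix notation: for each operator, emit left operand, right operand, then the operator.

9 3 * 4 5 9 3 - - - 7 5 - - - 8 4 - +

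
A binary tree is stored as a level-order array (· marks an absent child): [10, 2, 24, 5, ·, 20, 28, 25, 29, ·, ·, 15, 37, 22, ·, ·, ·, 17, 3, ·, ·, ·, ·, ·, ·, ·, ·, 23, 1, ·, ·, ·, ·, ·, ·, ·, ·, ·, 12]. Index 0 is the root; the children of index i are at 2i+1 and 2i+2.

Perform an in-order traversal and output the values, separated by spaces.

25 5 17 29 3 12 2 10 15 20 37 24 23 22 1 28

In-order visits the left subtree, then the node, then the right subtree.
At 10: go left to 2.
  At 2: go left to 5.
    At 5: go left to 25.
      25 is a leaf — visit 25.
    Visit 5.
    At 5: go right to 29.
      At 29: go left to 17.
        17 is a leaf — visit 17.
      Visit 29.
      At 29: go right to 3.
        At 3: no left child.
        Visit 3.
        At 3: go right to 12.
          12 is a leaf — visit 12.
  Visit 2.
  At 2: no right child.
Visit 10.
At 10: go right to 24.
  At 24: go left to 20.
    At 20: go left to 15.
      15 is a leaf — visit 15.
    Visit 20.
    At 20: go right to 37.
      37 is a leaf — visit 37.
  Visit 24.
  At 24: go right to 28.
    At 28: go left to 22.
      At 22: go left to 23.
        23 is a leaf — visit 23.
      Visit 22.
      At 22: go right to 1.
        1 is a leaf — visit 1.
    Visit 28.
    At 28: no right child.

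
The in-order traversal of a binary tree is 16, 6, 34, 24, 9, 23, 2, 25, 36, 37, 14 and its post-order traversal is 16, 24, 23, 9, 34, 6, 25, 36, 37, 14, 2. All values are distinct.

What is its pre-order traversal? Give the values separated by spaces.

The last element of post-order is the root; it splits in-order into left and right subtrees.
Root 2: left subtree has 6 nodes {16, 6, 34, 24, 9, 23}, right has 4 {25, 36, 37, 14}.
  Root 6: left subtree has 1 node {16}, right has 4 {34, 24, 9, 23}.
    Root 34: left subtree has 0 nodes { }, right has 3 {24, 9, 23}.
      Root 9: left subtree has 1 node {24}, right has 1 {23}.
  Root 14: left subtree has 3 nodes {25, 36, 37}, right has 0 { }.
    Root 37: left subtree has 2 nodes {25, 36}, right has 0 { }.
      Root 36: left subtree has 1 node {25}, right has 0 { }.

2 6 16 34 9 24 23 14 37 36 25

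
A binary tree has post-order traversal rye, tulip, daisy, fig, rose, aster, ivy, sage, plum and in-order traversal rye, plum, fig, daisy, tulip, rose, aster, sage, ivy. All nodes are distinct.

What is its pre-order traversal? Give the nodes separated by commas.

plum, rye, sage, aster, rose, fig, daisy, tulip, ivy

The last element of post-order is the root; it splits in-order into left and right subtrees.
Root plum: left subtree has 1 node {rye}, right has 7 {fig, daisy, tulip, rose, aster, sage, ivy}.
  Root sage: left subtree has 5 nodes {fig, daisy, tulip, rose, aster}, right has 1 {ivy}.
    Root aster: left subtree has 4 nodes {fig, daisy, tulip, rose}, right has 0 { }.
      Root rose: left subtree has 3 nodes {fig, daisy, tulip}, right has 0 { }.
        Root fig: left subtree has 0 nodes { }, right has 2 {daisy, tulip}.
          Root daisy: left subtree has 0 nodes { }, right has 1 {tulip}.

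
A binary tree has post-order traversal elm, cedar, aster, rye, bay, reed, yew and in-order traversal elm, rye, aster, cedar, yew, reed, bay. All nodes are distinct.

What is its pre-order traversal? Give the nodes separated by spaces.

yew rye elm aster cedar reed bay

The last element of post-order is the root; it splits in-order into left and right subtrees.
Root yew: left subtree has 4 nodes {elm, rye, aster, cedar}, right has 2 {reed, bay}.
  Root rye: left subtree has 1 node {elm}, right has 2 {aster, cedar}.
    Root aster: left subtree has 0 nodes { }, right has 1 {cedar}.
  Root reed: left subtree has 0 nodes { }, right has 1 {bay}.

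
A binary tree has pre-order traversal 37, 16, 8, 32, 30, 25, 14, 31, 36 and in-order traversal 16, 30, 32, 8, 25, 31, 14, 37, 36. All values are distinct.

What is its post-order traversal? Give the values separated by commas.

30, 32, 31, 14, 25, 8, 16, 36, 37

The first element of pre-order is the root; it splits in-order into left and right subtrees.
Root 37: left subtree has 7 nodes {16, 30, 32, 8, 25, 31, 14}, right has 1 {36}.
  Root 16: left subtree has 0 nodes { }, right has 6 {30, 32, 8, 25, 31, 14}.
    Root 8: left subtree has 2 nodes {30, 32}, right has 3 {25, 31, 14}.
      Root 32: left subtree has 1 node {30}, right has 0 { }.
      Root 25: left subtree has 0 nodes { }, right has 2 {31, 14}.
        Root 14: left subtree has 1 node {31}, right has 0 { }.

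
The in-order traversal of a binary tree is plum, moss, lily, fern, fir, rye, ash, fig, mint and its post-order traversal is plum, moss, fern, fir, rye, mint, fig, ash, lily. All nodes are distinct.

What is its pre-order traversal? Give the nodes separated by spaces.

The last element of post-order is the root; it splits in-order into left and right subtrees.
Root lily: left subtree has 2 nodes {plum, moss}, right has 6 {fern, fir, rye, ash, fig, mint}.
  Root moss: left subtree has 1 node {plum}, right has 0 { }.
  Root ash: left subtree has 3 nodes {fern, fir, rye}, right has 2 {fig, mint}.
    Root rye: left subtree has 2 nodes {fern, fir}, right has 0 { }.
      Root fir: left subtree has 1 node {fern}, right has 0 { }.
    Root fig: left subtree has 0 nodes { }, right has 1 {mint}.

lily moss plum ash rye fir fern fig mint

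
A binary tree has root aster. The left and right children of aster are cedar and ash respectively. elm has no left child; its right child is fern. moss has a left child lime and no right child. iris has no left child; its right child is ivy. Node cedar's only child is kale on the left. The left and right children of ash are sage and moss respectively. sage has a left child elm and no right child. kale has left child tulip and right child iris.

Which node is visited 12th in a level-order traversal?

Level-order visits nodes level by level from the root, left to right within each level.
Level 0: aster
Level 1: cedar, ash
Level 2: kale, sage, moss
Level 3: tulip, iris, elm, lime
Level 4: ivy, fern
Full level-order sequence: aster, cedar, ash, kale, sage, moss, tulip, iris, elm, lime, ivy, fern.

fern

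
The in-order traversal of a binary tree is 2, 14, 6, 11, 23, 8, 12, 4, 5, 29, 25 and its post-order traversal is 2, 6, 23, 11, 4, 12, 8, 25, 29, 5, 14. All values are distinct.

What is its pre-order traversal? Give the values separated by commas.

The last element of post-order is the root; it splits in-order into left and right subtrees.
Root 14: left subtree has 1 node {2}, right has 9 {6, 11, 23, 8, 12, 4, 5, 29, 25}.
  Root 5: left subtree has 6 nodes {6, 11, 23, 8, 12, 4}, right has 2 {29, 25}.
    Root 8: left subtree has 3 nodes {6, 11, 23}, right has 2 {12, 4}.
      Root 11: left subtree has 1 node {6}, right has 1 {23}.
      Root 12: left subtree has 0 nodes { }, right has 1 {4}.
    Root 29: left subtree has 0 nodes { }, right has 1 {25}.

14, 2, 5, 8, 11, 6, 23, 12, 4, 29, 25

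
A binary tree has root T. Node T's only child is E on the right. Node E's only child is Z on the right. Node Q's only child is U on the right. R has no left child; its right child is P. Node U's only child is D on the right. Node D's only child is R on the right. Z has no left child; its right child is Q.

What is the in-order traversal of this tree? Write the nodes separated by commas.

In-order visits the left subtree, then the node, then the right subtree.
At T: no left child.
Visit T.
At T: go right to E.
  At E: no left child.
  Visit E.
  At E: go right to Z.
    At Z: no left child.
    Visit Z.
    At Z: go right to Q.
      At Q: no left child.
      Visit Q.
      At Q: go right to U.
        At U: no left child.
        Visit U.
        At U: go right to D.
          At D: no left child.
          Visit D.
          At D: go right to R.
            At R: no left child.
            Visit R.
            At R: go right to P.
              P is a leaf — visit P.

T, E, Z, Q, U, D, R, P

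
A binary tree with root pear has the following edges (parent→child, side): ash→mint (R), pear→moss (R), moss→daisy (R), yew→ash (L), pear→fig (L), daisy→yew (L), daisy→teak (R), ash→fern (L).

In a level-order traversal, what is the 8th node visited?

fern

Level-order visits nodes level by level from the root, left to right within each level.
Level 0: pear
Level 1: fig, moss
Level 2: daisy
Level 3: yew, teak
Level 4: ash
Level 5: fern, mint
Full level-order sequence: pear, fig, moss, daisy, yew, teak, ash, fern, mint.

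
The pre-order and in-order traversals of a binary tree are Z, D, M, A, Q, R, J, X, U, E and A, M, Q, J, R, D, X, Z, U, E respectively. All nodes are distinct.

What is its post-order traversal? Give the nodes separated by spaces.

A J R Q M X D E U Z

The first element of pre-order is the root; it splits in-order into left and right subtrees.
Root Z: left subtree has 7 nodes {A, M, Q, J, R, D, X}, right has 2 {U, E}.
  Root D: left subtree has 5 nodes {A, M, Q, J, R}, right has 1 {X}.
    Root M: left subtree has 1 node {A}, right has 3 {Q, J, R}.
      Root Q: left subtree has 0 nodes { }, right has 2 {J, R}.
        Root R: left subtree has 1 node {J}, right has 0 { }.
  Root U: left subtree has 0 nodes { }, right has 1 {E}.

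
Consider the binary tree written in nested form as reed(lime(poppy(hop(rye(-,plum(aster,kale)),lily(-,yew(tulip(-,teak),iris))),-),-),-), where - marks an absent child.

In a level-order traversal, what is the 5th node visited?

Level-order visits nodes level by level from the root, left to right within each level.
Level 0: reed
Level 1: lime
Level 2: poppy
Level 3: hop
Level 4: rye, lily
Level 5: plum, yew
Level 6: aster, kale, tulip, iris
Level 7: teak
Full level-order sequence: reed, lime, poppy, hop, rye, lily, plum, yew, aster, kale, tulip, iris, teak.

rye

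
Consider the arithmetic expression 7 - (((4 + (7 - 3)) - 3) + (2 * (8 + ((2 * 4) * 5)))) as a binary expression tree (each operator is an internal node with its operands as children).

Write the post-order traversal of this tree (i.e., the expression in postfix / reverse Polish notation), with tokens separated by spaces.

Post-order on an expression tree gives postfix notation: for each operator, emit left operand, right operand, then the operator.

7 4 7 3 - + 3 - 2 8 2 4 * 5 * + * + -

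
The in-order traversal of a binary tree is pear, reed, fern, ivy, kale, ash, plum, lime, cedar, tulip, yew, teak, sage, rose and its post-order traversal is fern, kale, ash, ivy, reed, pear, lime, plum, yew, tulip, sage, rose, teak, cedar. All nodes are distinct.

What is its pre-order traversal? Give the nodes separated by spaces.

cedar plum pear reed ivy fern ash kale lime teak tulip yew rose sage

The last element of post-order is the root; it splits in-order into left and right subtrees.
Root cedar: left subtree has 8 nodes {pear, reed, fern, ivy, kale, ash, plum, lime}, right has 5 {tulip, yew, teak, sage, rose}.
  Root plum: left subtree has 6 nodes {pear, reed, fern, ivy, kale, ash}, right has 1 {lime}.
    Root pear: left subtree has 0 nodes { }, right has 5 {reed, fern, ivy, kale, ash}.
      Root reed: left subtree has 0 nodes { }, right has 4 {fern, ivy, kale, ash}.
        Root ivy: left subtree has 1 node {fern}, right has 2 {kale, ash}.
          Root ash: left subtree has 1 node {kale}, right has 0 { }.
  Root teak: left subtree has 2 nodes {tulip, yew}, right has 2 {sage, rose}.
    Root tulip: left subtree has 0 nodes { }, right has 1 {yew}.
    Root rose: left subtree has 1 node {sage}, right has 0 { }.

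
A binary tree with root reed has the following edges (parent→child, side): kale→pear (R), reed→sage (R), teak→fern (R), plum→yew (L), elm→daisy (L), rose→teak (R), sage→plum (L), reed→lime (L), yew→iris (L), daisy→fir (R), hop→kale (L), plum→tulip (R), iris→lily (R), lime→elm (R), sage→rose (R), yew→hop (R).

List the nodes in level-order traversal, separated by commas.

Level-order visits nodes level by level from the root, left to right within each level.
Level 0: reed
Level 1: lime, sage
Level 2: elm, plum, rose
Level 3: daisy, yew, tulip, teak
Level 4: fir, iris, hop, fern
Level 5: lily, kale
Level 6: pear

reed, lime, sage, elm, plum, rose, daisy, yew, tulip, teak, fir, iris, hop, fern, lily, kale, pear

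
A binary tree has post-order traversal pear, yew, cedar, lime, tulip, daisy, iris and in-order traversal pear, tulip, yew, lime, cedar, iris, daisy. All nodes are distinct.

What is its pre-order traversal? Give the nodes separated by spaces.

iris tulip pear lime yew cedar daisy

The last element of post-order is the root; it splits in-order into left and right subtrees.
Root iris: left subtree has 5 nodes {pear, tulip, yew, lime, cedar}, right has 1 {daisy}.
  Root tulip: left subtree has 1 node {pear}, right has 3 {yew, lime, cedar}.
    Root lime: left subtree has 1 node {yew}, right has 1 {cedar}.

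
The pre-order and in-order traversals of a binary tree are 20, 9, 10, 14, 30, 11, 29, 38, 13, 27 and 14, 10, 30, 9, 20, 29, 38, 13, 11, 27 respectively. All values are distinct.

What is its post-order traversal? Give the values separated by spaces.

14 30 10 9 13 38 29 27 11 20

The first element of pre-order is the root; it splits in-order into left and right subtrees.
Root 20: left subtree has 4 nodes {14, 10, 30, 9}, right has 5 {29, 38, 13, 11, 27}.
  Root 9: left subtree has 3 nodes {14, 10, 30}, right has 0 { }.
    Root 10: left subtree has 1 node {14}, right has 1 {30}.
  Root 11: left subtree has 3 nodes {29, 38, 13}, right has 1 {27}.
    Root 29: left subtree has 0 nodes { }, right has 2 {38, 13}.
      Root 38: left subtree has 0 nodes { }, right has 1 {13}.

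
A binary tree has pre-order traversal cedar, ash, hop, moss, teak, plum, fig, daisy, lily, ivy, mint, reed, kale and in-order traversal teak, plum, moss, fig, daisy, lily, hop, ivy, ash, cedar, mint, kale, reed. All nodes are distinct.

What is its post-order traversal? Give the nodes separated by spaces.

The first element of pre-order is the root; it splits in-order into left and right subtrees.
Root cedar: left subtree has 9 nodes {teak, plum, moss, fig, daisy, lily, hop, ivy, ash}, right has 3 {mint, kale, reed}.
  Root ash: left subtree has 8 nodes {teak, plum, moss, fig, daisy, lily, hop, ivy}, right has 0 { }.
    Root hop: left subtree has 6 nodes {teak, plum, moss, fig, daisy, lily}, right has 1 {ivy}.
      Root moss: left subtree has 2 nodes {teak, plum}, right has 3 {fig, daisy, lily}.
        Root teak: left subtree has 0 nodes { }, right has 1 {plum}.
        Root fig: left subtree has 0 nodes { }, right has 2 {daisy, lily}.
          Root daisy: left subtree has 0 nodes { }, right has 1 {lily}.
  Root mint: left subtree has 0 nodes { }, right has 2 {kale, reed}.
    Root reed: left subtree has 1 node {kale}, right has 0 { }.

plum teak lily daisy fig moss ivy hop ash kale reed mint cedar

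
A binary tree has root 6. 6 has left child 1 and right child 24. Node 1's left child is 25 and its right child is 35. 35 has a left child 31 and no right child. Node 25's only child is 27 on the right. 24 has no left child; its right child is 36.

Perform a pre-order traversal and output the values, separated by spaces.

Pre-order visits the node, then its left subtree, then its right subtree.
Visit 6.
At 6: go left to 1.
  Visit 1.
  At 1: go left to 25.
    Visit 25.
    At 25: no left child.
    At 25: go right to 27.
      27 is a leaf — visit 27.
  At 1: go right to 35.
    Visit 35.
    At 35: go left to 31.
      31 is a leaf — visit 31.
    At 35: no right child.
At 6: go right to 24.
  Visit 24.
  At 24: no left child.
  At 24: go right to 36.
    36 is a leaf — visit 36.

6 1 25 27 35 31 24 36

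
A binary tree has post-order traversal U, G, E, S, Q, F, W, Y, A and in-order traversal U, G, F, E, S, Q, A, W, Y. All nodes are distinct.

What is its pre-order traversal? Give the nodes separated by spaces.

A F G U Q S E Y W

The last element of post-order is the root; it splits in-order into left and right subtrees.
Root A: left subtree has 6 nodes {U, G, F, E, S, Q}, right has 2 {W, Y}.
  Root F: left subtree has 2 nodes {U, G}, right has 3 {E, S, Q}.
    Root G: left subtree has 1 node {U}, right has 0 { }.
    Root Q: left subtree has 2 nodes {E, S}, right has 0 { }.
      Root S: left subtree has 1 node {E}, right has 0 { }.
  Root Y: left subtree has 1 node {W}, right has 0 { }.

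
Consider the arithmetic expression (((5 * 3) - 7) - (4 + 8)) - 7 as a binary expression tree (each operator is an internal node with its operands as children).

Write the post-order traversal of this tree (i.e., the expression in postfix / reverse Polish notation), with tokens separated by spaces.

Post-order on an expression tree gives postfix notation: for each operator, emit left operand, right operand, then the operator.

5 3 * 7 - 4 8 + - 7 -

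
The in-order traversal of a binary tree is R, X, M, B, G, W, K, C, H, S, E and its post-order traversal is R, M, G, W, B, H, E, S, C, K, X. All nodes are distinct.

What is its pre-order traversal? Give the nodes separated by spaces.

X R K B M W G C S H E

The last element of post-order is the root; it splits in-order into left and right subtrees.
Root X: left subtree has 1 node {R}, right has 9 {M, B, G, W, K, C, H, S, E}.
  Root K: left subtree has 4 nodes {M, B, G, W}, right has 4 {C, H, S, E}.
    Root B: left subtree has 1 node {M}, right has 2 {G, W}.
      Root W: left subtree has 1 node {G}, right has 0 { }.
    Root C: left subtree has 0 nodes { }, right has 3 {H, S, E}.
      Root S: left subtree has 1 node {H}, right has 1 {E}.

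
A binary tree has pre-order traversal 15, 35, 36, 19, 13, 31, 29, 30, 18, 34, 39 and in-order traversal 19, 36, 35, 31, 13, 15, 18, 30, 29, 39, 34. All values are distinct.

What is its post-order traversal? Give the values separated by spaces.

19 36 31 13 35 18 30 39 34 29 15

The first element of pre-order is the root; it splits in-order into left and right subtrees.
Root 15: left subtree has 5 nodes {19, 36, 35, 31, 13}, right has 5 {18, 30, 29, 39, 34}.
  Root 35: left subtree has 2 nodes {19, 36}, right has 2 {31, 13}.
    Root 36: left subtree has 1 node {19}, right has 0 { }.
    Root 13: left subtree has 1 node {31}, right has 0 { }.
  Root 29: left subtree has 2 nodes {18, 30}, right has 2 {39, 34}.
    Root 30: left subtree has 1 node {18}, right has 0 { }.
    Root 34: left subtree has 1 node {39}, right has 0 { }.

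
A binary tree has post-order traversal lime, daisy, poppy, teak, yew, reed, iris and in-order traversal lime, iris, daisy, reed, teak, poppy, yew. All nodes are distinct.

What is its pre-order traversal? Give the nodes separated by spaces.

The last element of post-order is the root; it splits in-order into left and right subtrees.
Root iris: left subtree has 1 node {lime}, right has 5 {daisy, reed, teak, poppy, yew}.
  Root reed: left subtree has 1 node {daisy}, right has 3 {teak, poppy, yew}.
    Root yew: left subtree has 2 nodes {teak, poppy}, right has 0 { }.
      Root teak: left subtree has 0 nodes { }, right has 1 {poppy}.

iris lime reed daisy yew teak poppy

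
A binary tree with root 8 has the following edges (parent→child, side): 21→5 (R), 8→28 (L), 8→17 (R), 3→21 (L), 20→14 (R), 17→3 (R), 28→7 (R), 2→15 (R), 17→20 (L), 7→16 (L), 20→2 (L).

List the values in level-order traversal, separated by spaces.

Level-order visits nodes level by level from the root, left to right within each level.
Level 0: 8
Level 1: 28, 17
Level 2: 7, 20, 3
Level 3: 16, 2, 14, 21
Level 4: 15, 5

8 28 17 7 20 3 16 2 14 21 15 5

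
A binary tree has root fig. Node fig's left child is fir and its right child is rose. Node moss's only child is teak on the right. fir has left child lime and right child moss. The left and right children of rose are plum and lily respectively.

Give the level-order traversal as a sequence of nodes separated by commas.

Level-order visits nodes level by level from the root, left to right within each level.
Level 0: fig
Level 1: fir, rose
Level 2: lime, moss, plum, lily
Level 3: teak

fig, fir, rose, lime, moss, plum, lily, teak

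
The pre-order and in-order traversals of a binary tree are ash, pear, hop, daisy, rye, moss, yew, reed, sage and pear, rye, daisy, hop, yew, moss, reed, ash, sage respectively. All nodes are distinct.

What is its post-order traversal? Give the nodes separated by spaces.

The first element of pre-order is the root; it splits in-order into left and right subtrees.
Root ash: left subtree has 7 nodes {pear, rye, daisy, hop, yew, moss, reed}, right has 1 {sage}.
  Root pear: left subtree has 0 nodes { }, right has 6 {rye, daisy, hop, yew, moss, reed}.
    Root hop: left subtree has 2 nodes {rye, daisy}, right has 3 {yew, moss, reed}.
      Root daisy: left subtree has 1 node {rye}, right has 0 { }.
      Root moss: left subtree has 1 node {yew}, right has 1 {reed}.

rye daisy yew reed moss hop pear sage ash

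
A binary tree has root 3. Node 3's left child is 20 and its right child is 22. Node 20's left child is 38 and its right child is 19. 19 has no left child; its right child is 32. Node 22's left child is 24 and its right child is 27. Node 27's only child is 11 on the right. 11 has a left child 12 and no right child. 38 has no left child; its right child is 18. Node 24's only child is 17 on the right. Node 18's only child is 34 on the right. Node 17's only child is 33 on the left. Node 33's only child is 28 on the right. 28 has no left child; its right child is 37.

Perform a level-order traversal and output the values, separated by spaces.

Level-order visits nodes level by level from the root, left to right within each level.
Level 0: 3
Level 1: 20, 22
Level 2: 38, 19, 24, 27
Level 3: 18, 32, 17, 11
Level 4: 34, 33, 12
Level 5: 28
Level 6: 37

3 20 22 38 19 24 27 18 32 17 11 34 33 12 28 37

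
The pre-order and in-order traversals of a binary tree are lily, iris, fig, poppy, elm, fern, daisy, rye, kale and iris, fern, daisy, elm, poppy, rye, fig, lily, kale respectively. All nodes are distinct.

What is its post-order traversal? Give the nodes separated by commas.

The first element of pre-order is the root; it splits in-order into left and right subtrees.
Root lily: left subtree has 7 nodes {iris, fern, daisy, elm, poppy, rye, fig}, right has 1 {kale}.
  Root iris: left subtree has 0 nodes { }, right has 6 {fern, daisy, elm, poppy, rye, fig}.
    Root fig: left subtree has 5 nodes {fern, daisy, elm, poppy, rye}, right has 0 { }.
      Root poppy: left subtree has 3 nodes {fern, daisy, elm}, right has 1 {rye}.
        Root elm: left subtree has 2 nodes {fern, daisy}, right has 0 { }.
          Root fern: left subtree has 0 nodes { }, right has 1 {daisy}.

daisy, fern, elm, rye, poppy, fig, iris, kale, lily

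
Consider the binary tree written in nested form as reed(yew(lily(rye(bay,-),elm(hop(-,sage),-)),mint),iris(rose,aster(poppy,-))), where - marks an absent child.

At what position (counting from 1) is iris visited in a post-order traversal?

12

Post-order visits the left subtree, then the right subtree, then the node.
At reed: go left to yew.
  At yew: go left to lily.
    At lily: go left to rye.
      At rye: go left to bay.
        bay is a leaf — visit bay.
      At rye: no right child.
      Visit rye.
    At lily: go right to elm.
      At elm: go left to hop.
        At hop: no left child.
        At hop: go right to sage.
          sage is a leaf — visit sage.
        Visit hop.
      At elm: no right child.
      Visit elm.
    Visit lily.
  At yew: go right to mint.
    mint is a leaf — visit mint.
  Visit yew.
At reed: go right to iris.
  At iris: go left to rose.
    rose is a leaf — visit rose.
  At iris: go right to aster.
    At aster: go left to poppy.
      poppy is a leaf — visit poppy.
    At aster: no right child.
    Visit aster.
  Visit iris.
Visit reed.
Full post-order sequence: bay, rye, sage, hop, elm, lily, mint, yew, rose, poppy, aster, iris, reed.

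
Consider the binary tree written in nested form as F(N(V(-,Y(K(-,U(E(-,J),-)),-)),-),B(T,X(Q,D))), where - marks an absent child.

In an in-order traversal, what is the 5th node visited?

U

In-order visits the left subtree, then the node, then the right subtree.
At F: go left to N.
  At N: go left to V.
    At V: no left child.
    Visit V.
    At V: go right to Y.
      At Y: go left to K.
        At K: no left child.
        Visit K.
        At K: go right to U.
          At U: go left to E.
            At E: no left child.
            Visit E.
            At E: go right to J.
              J is a leaf — visit J.
          Visit U.
          At U: no right child.
      Visit Y.
      At Y: no right child.
  Visit N.
  At N: no right child.
Visit F.
At F: go right to B.
  At B: go left to T.
    T is a leaf — visit T.
  Visit B.
  At B: go right to X.
    At X: go left to Q.
      Q is a leaf — visit Q.
    Visit X.
    At X: go right to D.
      D is a leaf — visit D.
Full in-order sequence: V, K, E, J, U, Y, N, F, T, B, Q, X, D.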